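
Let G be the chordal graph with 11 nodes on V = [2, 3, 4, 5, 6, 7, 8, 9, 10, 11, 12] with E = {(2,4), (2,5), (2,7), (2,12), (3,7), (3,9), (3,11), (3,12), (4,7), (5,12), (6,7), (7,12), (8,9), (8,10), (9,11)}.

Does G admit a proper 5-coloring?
Yes, G is 5-colorable

A valid 5-coloring: color 1: [5, 7, 9, 10]; color 2: [4, 6, 8, 11, 12]; color 3: [2, 3].
(χ(G) = 3 ≤ 5.)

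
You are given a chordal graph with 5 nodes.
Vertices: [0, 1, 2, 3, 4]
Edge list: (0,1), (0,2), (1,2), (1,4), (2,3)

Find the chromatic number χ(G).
χ(G) = 3

Clique number ω(G) = 3 (lower bound: χ ≥ ω).
The clique on [0, 1, 2] has size 3, forcing χ ≥ 3, and the coloring below uses 3 colors, so χ(G) = 3.
A valid 3-coloring: color 1: [1, 3]; color 2: [2, 4]; color 3: [0].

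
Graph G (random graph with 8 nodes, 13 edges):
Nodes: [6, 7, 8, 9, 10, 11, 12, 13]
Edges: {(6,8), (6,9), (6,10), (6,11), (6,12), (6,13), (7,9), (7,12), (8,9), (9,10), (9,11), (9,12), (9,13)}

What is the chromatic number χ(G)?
Clique number ω(G) = 3 (lower bound: χ ≥ ω).
The clique on [6, 8, 9] has size 3, forcing χ ≥ 3, and the coloring below uses 3 colors, so χ(G) = 3.
A valid 3-coloring: color 1: [9]; color 2: [6, 7]; color 3: [8, 10, 11, 12, 13].

χ(G) = 3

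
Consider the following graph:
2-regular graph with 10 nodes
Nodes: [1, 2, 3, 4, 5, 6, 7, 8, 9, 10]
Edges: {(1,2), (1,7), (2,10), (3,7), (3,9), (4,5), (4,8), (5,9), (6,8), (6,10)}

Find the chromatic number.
Clique number ω(G) = 2 (lower bound: χ ≥ ω).
The graph is bipartite (no odd cycle), so 2 colors suffice: χ(G) = 2.
A valid 2-coloring: color 1: [2, 4, 6, 7, 9]; color 2: [1, 3, 5, 8, 10].

χ(G) = 2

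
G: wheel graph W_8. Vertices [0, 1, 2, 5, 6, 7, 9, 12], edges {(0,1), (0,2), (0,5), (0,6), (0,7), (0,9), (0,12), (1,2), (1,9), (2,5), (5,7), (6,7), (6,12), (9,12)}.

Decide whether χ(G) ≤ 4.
A valid 4-coloring: color 1: [0]; color 2: [1, 5, 12]; color 3: [2, 7, 9]; color 4: [6].
(χ(G) = 4 ≤ 4.)

Yes, G is 4-colorable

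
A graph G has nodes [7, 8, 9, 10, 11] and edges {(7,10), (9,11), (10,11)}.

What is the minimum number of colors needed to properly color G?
Clique number ω(G) = 2 (lower bound: χ ≥ ω).
The graph is bipartite (no odd cycle), so 2 colors suffice: χ(G) = 2.
A valid 2-coloring: color 1: [8, 9, 10]; color 2: [7, 11].

χ(G) = 2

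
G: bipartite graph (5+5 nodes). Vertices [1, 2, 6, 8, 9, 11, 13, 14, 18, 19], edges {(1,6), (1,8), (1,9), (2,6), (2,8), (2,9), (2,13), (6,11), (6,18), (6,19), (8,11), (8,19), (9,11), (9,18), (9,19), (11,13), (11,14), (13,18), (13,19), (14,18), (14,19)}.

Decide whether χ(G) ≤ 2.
Yes, G is 2-colorable

A valid 2-coloring: color 1: [1, 2, 11, 18, 19]; color 2: [6, 8, 9, 13, 14].
(χ(G) = 2 ≤ 2.)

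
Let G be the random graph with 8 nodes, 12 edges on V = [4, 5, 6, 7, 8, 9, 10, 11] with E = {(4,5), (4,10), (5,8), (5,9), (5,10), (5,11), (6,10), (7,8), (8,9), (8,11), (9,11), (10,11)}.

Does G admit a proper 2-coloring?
The clique on vertices [5, 8, 9, 11] has size 4 > 2, so it alone needs 4 colors.

No, G is not 2-colorable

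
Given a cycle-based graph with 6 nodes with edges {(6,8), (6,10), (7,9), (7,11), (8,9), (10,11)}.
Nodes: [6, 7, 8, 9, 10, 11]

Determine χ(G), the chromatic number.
Clique number ω(G) = 2 (lower bound: χ ≥ ω).
The graph is bipartite (no odd cycle), so 2 colors suffice: χ(G) = 2.
A valid 2-coloring: color 1: [7, 8, 10]; color 2: [6, 9, 11].

χ(G) = 2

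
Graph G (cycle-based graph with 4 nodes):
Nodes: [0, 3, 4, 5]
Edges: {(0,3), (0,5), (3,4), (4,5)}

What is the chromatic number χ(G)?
χ(G) = 2

Clique number ω(G) = 2 (lower bound: χ ≥ ω).
The graph is bipartite (no odd cycle), so 2 colors suffice: χ(G) = 2.
A valid 2-coloring: color 1: [0, 4]; color 2: [3, 5].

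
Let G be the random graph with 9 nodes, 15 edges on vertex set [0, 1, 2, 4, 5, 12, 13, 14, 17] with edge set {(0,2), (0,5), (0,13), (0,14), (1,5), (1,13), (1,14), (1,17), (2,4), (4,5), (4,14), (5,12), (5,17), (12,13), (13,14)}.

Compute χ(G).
χ(G) = 3

Clique number ω(G) = 3 (lower bound: χ ≥ ω).
The clique on [0, 13, 14] has size 3, forcing χ ≥ 3, and the coloring below uses 3 colors, so χ(G) = 3.
A valid 3-coloring: color 1: [2, 5, 14]; color 2: [0, 1, 4, 12]; color 3: [13, 17].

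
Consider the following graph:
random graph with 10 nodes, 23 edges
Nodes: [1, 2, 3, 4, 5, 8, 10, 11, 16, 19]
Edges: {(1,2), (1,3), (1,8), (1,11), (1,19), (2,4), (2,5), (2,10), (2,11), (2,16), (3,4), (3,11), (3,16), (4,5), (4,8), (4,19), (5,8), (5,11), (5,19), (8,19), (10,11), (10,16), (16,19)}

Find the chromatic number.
χ(G) = 4

Clique number ω(G) = 4 (lower bound: χ ≥ ω).
The clique on [4, 5, 8, 19] has size 4, forcing χ ≥ 4, and the coloring below uses 4 colors, so χ(G) = 4.
A valid 4-coloring: color 1: [2, 3, 19]; color 2: [1, 5, 10]; color 3: [4, 11, 16]; color 4: [8].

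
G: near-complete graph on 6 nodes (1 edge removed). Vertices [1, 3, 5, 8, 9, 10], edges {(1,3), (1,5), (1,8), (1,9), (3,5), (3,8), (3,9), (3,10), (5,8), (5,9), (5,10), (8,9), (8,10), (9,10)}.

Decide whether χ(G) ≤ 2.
The clique on vertices [1, 3, 5, 8, 9] has size 5 > 2, so it alone needs 5 colors.

No, G is not 2-colorable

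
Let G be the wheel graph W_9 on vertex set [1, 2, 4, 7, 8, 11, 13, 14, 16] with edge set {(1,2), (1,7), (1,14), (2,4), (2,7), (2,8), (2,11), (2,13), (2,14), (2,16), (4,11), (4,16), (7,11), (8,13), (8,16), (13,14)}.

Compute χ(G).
Clique number ω(G) = 3 (lower bound: χ ≥ ω).
The clique on [1, 2, 14] has size 3, forcing χ ≥ 3, and the coloring below uses 3 colors, so χ(G) = 3.
A valid 3-coloring: color 1: [2]; color 2: [4, 7, 8, 14]; color 3: [1, 11, 13, 16].

χ(G) = 3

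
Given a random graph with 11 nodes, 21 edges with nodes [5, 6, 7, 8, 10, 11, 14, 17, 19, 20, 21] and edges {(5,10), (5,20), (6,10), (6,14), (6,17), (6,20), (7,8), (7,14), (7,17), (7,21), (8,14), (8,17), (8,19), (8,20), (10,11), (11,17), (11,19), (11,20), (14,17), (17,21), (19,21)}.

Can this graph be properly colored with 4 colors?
Yes, G is 4-colorable

A valid 4-coloring: color 1: [10, 17, 19, 20]; color 2: [5, 6, 8, 11, 21]; color 3: [7]; color 4: [14].
(χ(G) = 4 ≤ 4.)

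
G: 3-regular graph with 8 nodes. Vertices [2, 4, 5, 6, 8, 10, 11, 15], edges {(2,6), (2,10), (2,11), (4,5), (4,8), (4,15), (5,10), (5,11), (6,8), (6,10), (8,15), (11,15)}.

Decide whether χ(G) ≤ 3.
Yes, G is 3-colorable

A valid 3-coloring: color 1: [2, 5, 8]; color 2: [4, 10, 11]; color 3: [6, 15].
(χ(G) = 3 ≤ 3.)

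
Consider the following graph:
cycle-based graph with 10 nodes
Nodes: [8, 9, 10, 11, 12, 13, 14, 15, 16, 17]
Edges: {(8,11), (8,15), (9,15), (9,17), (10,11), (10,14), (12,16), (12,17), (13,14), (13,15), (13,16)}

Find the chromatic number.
Clique number ω(G) = 2 (lower bound: χ ≥ ω).
The graph is bipartite (no odd cycle), so 2 colors suffice: χ(G) = 2.
A valid 2-coloring: color 1: [8, 9, 10, 12, 13]; color 2: [11, 14, 15, 16, 17].

χ(G) = 2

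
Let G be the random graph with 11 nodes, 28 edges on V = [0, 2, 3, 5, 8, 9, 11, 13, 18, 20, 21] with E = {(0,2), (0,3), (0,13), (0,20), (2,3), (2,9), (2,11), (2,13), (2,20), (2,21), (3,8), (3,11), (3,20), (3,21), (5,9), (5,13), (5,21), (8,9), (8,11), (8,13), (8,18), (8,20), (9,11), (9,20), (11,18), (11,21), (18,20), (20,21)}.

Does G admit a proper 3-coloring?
No, G is not 3-colorable

The clique on vertices [2, 3, 11, 21] has size 4 > 3, so it alone needs 4 colors.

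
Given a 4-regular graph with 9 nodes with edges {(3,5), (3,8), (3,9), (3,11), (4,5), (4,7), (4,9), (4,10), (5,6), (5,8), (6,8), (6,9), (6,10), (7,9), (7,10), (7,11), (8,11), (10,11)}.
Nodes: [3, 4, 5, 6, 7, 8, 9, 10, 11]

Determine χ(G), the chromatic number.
Clique number ω(G) = 3 (lower bound: χ ≥ ω).
Suppose a proper 3-coloring c exists. The clique [3, 5, 8] takes 3 distinct colors; by symmetry let c(3) = 1, c(5) = 2, c(8) = 3.
- Vertex 6: neighbors [5, 8] already have colors [2, 3] ⇒ c(6) = 1.
- Vertex 11: neighbors [3, 8] already have colors [1, 3] ⇒ c(11) = 2.
- Vertex 10: neighbors [6, 11] already have colors [1, 2] ⇒ c(10) = 3.
- Vertex 4: neighbors [5, 10] already have colors [2, 3] ⇒ c(4) = 1.
- Vertex 7: neighbors [4, 11, 10] already have colors [1, 2, 3] — all 3 colors blocked. Contradiction.
The forced assignments end in a contradiction, so G has no proper 3-coloring (χ ≥ 4).
The coloring below uses 4 colors, so χ(G) = 4.
A valid 4-coloring: color 1: [4, 6, 11]; color 2: [8, 9, 10]; color 3: [3, 7]; color 4: [5].

χ(G) = 4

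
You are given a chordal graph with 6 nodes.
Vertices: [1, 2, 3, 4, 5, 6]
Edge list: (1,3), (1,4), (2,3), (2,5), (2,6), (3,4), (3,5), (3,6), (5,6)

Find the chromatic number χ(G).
Clique number ω(G) = 4 (lower bound: χ ≥ ω).
The clique on [2, 3, 5, 6] has size 4, forcing χ ≥ 4, and the coloring below uses 4 colors, so χ(G) = 4.
A valid 4-coloring: color 1: [3]; color 2: [1, 5]; color 3: [4, 6]; color 4: [2].

χ(G) = 4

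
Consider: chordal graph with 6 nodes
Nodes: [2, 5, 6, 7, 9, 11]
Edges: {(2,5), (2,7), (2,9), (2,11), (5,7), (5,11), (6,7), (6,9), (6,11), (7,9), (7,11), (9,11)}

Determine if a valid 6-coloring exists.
Yes, G is 6-colorable

A valid 6-coloring: color 1: [11]; color 2: [7]; color 3: [2, 6]; color 4: [5, 9].
(χ(G) = 4 ≤ 6.)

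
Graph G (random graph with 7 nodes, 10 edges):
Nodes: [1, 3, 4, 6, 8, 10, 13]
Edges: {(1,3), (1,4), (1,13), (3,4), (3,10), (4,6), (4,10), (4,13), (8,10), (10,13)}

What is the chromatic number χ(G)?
Clique number ω(G) = 3 (lower bound: χ ≥ ω).
The clique on [1, 3, 4] has size 3, forcing χ ≥ 3, and the coloring below uses 3 colors, so χ(G) = 3.
A valid 3-coloring: color 1: [4, 8]; color 2: [1, 6, 10]; color 3: [3, 13].

χ(G) = 3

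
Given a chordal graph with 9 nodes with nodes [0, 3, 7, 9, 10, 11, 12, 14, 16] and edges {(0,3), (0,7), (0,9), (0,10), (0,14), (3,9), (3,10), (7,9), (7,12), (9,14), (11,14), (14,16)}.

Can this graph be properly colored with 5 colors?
Yes, G is 5-colorable

A valid 5-coloring: color 1: [0, 11, 12, 16]; color 2: [9, 10]; color 3: [3, 7, 14].
(χ(G) = 3 ≤ 5.)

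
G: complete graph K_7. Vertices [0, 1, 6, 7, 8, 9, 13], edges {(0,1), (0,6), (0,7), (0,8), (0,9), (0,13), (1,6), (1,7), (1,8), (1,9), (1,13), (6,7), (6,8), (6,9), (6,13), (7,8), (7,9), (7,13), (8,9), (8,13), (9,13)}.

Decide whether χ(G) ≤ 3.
No, G is not 3-colorable

The clique on vertices [0, 1, 6, 7, 8, 9, 13] has size 7 > 3, so it alone needs 7 colors.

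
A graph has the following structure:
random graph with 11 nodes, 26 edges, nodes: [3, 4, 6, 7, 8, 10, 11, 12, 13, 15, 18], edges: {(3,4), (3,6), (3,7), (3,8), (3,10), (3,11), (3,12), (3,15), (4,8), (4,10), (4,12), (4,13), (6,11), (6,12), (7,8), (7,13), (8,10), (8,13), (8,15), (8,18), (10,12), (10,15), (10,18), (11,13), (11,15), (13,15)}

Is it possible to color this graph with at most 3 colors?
No, G is not 3-colorable

The clique on vertices [3, 4, 8, 10] has size 4 > 3, so it alone needs 4 colors.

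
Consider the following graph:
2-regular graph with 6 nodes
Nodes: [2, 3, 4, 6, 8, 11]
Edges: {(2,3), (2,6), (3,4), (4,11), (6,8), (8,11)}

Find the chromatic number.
χ(G) = 2

Clique number ω(G) = 2 (lower bound: χ ≥ ω).
The graph is bipartite (no odd cycle), so 2 colors suffice: χ(G) = 2.
A valid 2-coloring: color 1: [3, 6, 11]; color 2: [2, 4, 8].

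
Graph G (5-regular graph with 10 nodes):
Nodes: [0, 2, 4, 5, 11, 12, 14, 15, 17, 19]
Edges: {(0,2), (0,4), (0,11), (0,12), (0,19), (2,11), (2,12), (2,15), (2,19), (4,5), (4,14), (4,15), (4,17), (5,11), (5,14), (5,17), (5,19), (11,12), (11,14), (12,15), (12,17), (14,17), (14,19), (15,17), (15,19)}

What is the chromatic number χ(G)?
χ(G) = 4

Clique number ω(G) = 4 (lower bound: χ ≥ ω).
The clique on [0, 2, 11, 12] has size 4, forcing χ ≥ 4, and the coloring below uses 4 colors, so χ(G) = 4.
A valid 4-coloring: color 1: [11, 17, 19]; color 2: [0, 5, 15]; color 3: [12, 14]; color 4: [2, 4].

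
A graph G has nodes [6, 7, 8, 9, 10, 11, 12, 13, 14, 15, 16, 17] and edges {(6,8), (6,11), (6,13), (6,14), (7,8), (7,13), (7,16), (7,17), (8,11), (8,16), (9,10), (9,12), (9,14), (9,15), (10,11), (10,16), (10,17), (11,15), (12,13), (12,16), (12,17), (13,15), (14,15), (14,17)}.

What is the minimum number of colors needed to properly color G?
χ(G) = 3

Clique number ω(G) = 3 (lower bound: χ ≥ ω).
The clique on [6, 8, 11] has size 3, forcing χ ≥ 3, and the coloring below uses 3 colors, so χ(G) = 3.
A valid 3-coloring: color 1: [9, 11, 13, 16, 17]; color 2: [8, 10, 12, 14]; color 3: [6, 7, 15].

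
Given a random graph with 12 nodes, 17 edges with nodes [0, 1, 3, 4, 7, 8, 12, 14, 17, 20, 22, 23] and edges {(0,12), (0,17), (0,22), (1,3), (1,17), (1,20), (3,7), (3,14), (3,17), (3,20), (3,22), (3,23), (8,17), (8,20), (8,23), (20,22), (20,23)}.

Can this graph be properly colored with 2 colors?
The clique on vertices [1, 3, 17] has size 3 > 2, so it alone needs 3 colors.

No, G is not 2-colorable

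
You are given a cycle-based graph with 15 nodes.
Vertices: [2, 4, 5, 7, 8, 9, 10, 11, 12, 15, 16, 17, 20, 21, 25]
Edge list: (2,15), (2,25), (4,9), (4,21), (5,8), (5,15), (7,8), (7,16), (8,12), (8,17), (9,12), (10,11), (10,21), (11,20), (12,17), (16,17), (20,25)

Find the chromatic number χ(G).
Clique number ω(G) = 3 (lower bound: χ ≥ ω).
The clique on [8, 12, 17] has size 3, forcing χ ≥ 3, and the coloring below uses 3 colors, so χ(G) = 3.
A valid 3-coloring: color 1: [8, 9, 11, 15, 16, 21, 25]; color 2: [2, 4, 5, 7, 10, 17, 20]; color 3: [12].

χ(G) = 3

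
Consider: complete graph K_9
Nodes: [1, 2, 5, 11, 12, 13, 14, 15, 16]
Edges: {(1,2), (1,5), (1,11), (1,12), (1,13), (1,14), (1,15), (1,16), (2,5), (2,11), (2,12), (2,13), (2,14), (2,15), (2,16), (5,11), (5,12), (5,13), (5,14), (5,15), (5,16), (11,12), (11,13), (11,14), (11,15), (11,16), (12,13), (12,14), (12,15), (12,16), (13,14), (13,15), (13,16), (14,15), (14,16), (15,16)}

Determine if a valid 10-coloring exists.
Yes, G is 10-colorable

A valid 10-coloring: color 1: [1]; color 2: [12]; color 3: [15]; color 4: [13]; color 5: [2]; color 6: [16]; color 7: [5]; color 8: [14]; color 9: [11].
(χ(G) = 9 ≤ 10.)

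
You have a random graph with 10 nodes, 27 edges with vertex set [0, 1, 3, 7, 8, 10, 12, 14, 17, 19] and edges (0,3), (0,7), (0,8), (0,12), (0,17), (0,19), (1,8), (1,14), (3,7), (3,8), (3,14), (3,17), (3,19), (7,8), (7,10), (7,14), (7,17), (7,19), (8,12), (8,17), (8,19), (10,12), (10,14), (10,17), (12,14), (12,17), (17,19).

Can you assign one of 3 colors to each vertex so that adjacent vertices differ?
The clique on vertices [0, 3, 7, 8, 17, 19] has size 6 > 3, so it alone needs 6 colors.

No, G is not 3-colorable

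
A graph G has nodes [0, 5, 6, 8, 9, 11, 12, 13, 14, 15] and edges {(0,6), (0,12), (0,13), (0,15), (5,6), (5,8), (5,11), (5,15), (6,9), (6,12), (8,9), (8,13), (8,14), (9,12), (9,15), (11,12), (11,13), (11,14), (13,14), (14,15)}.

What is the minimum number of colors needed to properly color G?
Clique number ω(G) = 3 (lower bound: χ ≥ ω).
The clique on [0, 6, 12] has size 3, forcing χ ≥ 3, and the coloring below uses 3 colors, so χ(G) = 3.
A valid 3-coloring: color 1: [0, 5, 9, 14]; color 2: [6, 8, 11, 15]; color 3: [12, 13].

χ(G) = 3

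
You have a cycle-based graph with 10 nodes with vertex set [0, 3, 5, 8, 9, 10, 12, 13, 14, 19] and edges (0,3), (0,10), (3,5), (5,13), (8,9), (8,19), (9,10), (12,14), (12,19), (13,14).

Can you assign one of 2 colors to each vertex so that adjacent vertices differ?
A valid 2-coloring: color 1: [3, 8, 10, 12, 13]; color 2: [0, 5, 9, 14, 19].
(χ(G) = 2 ≤ 2.)

Yes, G is 2-colorable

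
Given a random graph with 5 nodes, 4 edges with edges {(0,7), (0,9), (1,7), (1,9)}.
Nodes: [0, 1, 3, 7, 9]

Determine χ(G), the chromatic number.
χ(G) = 2

Clique number ω(G) = 2 (lower bound: χ ≥ ω).
The graph is bipartite (no odd cycle), so 2 colors suffice: χ(G) = 2.
A valid 2-coloring: color 1: [3, 7, 9]; color 2: [0, 1].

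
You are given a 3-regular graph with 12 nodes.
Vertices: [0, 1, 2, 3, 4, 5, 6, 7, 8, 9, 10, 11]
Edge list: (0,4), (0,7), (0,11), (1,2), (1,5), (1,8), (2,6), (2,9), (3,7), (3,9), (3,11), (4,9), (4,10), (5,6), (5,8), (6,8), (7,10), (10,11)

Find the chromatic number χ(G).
χ(G) = 3

Clique number ω(G) = 3 (lower bound: χ ≥ ω).
The clique on [1, 5, 8] has size 3, forcing χ ≥ 3, and the coloring below uses 3 colors, so χ(G) = 3.
A valid 3-coloring: color 1: [0, 1, 6, 9, 10]; color 2: [2, 3, 4, 8]; color 3: [5, 7, 11].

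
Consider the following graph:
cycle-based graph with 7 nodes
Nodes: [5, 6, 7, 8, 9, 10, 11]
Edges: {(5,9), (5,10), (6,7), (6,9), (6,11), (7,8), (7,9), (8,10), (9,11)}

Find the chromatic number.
χ(G) = 3

Clique number ω(G) = 3 (lower bound: χ ≥ ω).
The clique on [6, 9, 11] has size 3, forcing χ ≥ 3, and the coloring below uses 3 colors, so χ(G) = 3.
A valid 3-coloring: color 1: [8, 9]; color 2: [6, 10]; color 3: [5, 7, 11].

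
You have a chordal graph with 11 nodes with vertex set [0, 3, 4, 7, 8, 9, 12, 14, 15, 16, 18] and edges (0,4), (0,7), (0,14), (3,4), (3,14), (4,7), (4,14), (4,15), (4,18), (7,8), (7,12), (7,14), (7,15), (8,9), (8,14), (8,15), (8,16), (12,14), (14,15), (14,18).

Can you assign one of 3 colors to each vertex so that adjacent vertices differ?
No, G is not 3-colorable

The clique on vertices [7, 8, 14, 15] has size 4 > 3, so it alone needs 4 colors.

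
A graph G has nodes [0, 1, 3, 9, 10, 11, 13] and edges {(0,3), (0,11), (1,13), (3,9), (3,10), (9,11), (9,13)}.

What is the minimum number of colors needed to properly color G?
Clique number ω(G) = 2 (lower bound: χ ≥ ω).
The graph is bipartite (no odd cycle), so 2 colors suffice: χ(G) = 2.
A valid 2-coloring: color 1: [3, 11, 13]; color 2: [0, 1, 9, 10].

χ(G) = 2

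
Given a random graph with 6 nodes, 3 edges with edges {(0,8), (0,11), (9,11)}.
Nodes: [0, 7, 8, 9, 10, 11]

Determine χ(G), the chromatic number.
χ(G) = 2

Clique number ω(G) = 2 (lower bound: χ ≥ ω).
The graph is bipartite (no odd cycle), so 2 colors suffice: χ(G) = 2.
A valid 2-coloring: color 1: [0, 7, 9, 10]; color 2: [8, 11].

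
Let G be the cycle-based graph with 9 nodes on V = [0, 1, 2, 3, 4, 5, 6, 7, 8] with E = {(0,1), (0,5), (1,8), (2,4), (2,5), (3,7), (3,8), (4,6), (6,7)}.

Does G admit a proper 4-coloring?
A valid 4-coloring: color 1: [0, 4, 7, 8]; color 2: [1, 3, 5, 6]; color 3: [2].
(χ(G) = 3 ≤ 4.)

Yes, G is 4-colorable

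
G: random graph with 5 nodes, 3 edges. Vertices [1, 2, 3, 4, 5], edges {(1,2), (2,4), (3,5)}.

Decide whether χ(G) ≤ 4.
Yes, G is 4-colorable

A valid 4-coloring: color 1: [2, 5]; color 2: [1, 3, 4].
(χ(G) = 2 ≤ 4.)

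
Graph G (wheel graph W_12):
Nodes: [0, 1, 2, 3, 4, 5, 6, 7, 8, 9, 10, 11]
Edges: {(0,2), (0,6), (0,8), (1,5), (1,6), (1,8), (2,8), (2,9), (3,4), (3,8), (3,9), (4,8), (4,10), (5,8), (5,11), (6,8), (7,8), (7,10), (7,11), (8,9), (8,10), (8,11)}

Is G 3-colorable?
No, G is not 3-colorable

Odd cycle [9, 3, 4, 10, 7, 11, 5, 1, 6, 0, 2] needs 3 colors (χ ≥ 3).
Vertex 8 is adjacent to every vertex of [0, 1, 2, 3, 4, 5, 6, 7, 9, 10, 11], which already need 3 colors among themselves, so 8 needs a new color (χ ≥ 4).
Hence χ(G) ≥ 4 > 3, so no proper 3-coloring exists.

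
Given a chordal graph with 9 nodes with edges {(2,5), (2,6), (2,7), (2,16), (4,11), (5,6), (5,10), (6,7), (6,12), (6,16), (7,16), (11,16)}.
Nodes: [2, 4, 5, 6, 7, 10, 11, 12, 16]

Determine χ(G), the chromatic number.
Clique number ω(G) = 4 (lower bound: χ ≥ ω).
The clique on [2, 6, 7, 16] has size 4, forcing χ ≥ 4, and the coloring below uses 4 colors, so χ(G) = 4.
A valid 4-coloring: color 1: [6, 10, 11]; color 2: [2, 4, 12]; color 3: [5, 16]; color 4: [7].

χ(G) = 4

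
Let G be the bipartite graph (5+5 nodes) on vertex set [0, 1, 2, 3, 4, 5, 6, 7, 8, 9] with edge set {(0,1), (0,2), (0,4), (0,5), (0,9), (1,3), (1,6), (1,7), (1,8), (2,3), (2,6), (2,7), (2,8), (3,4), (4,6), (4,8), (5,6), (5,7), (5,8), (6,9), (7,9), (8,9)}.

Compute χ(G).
χ(G) = 2

Clique number ω(G) = 2 (lower bound: χ ≥ ω).
The graph is bipartite (no odd cycle), so 2 colors suffice: χ(G) = 2.
A valid 2-coloring: color 1: [1, 2, 4, 5, 9]; color 2: [0, 3, 6, 7, 8].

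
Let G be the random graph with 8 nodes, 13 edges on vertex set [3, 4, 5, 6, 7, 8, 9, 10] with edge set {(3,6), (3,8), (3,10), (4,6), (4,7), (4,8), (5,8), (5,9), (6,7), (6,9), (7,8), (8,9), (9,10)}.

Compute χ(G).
χ(G) = 3

Clique number ω(G) = 3 (lower bound: χ ≥ ω).
The clique on [5, 8, 9] has size 3, forcing χ ≥ 3, and the coloring below uses 3 colors, so χ(G) = 3.
A valid 3-coloring: color 1: [6, 8, 10]; color 2: [3, 7, 9]; color 3: [4, 5].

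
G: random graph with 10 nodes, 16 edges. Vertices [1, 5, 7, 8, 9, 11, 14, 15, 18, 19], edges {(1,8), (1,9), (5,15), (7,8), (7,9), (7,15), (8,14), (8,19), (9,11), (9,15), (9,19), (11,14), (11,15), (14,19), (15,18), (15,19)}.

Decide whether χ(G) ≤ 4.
Yes, G is 4-colorable

A valid 4-coloring: color 1: [8, 15]; color 2: [5, 9, 14, 18]; color 3: [1, 7, 11, 19].
(χ(G) = 3 ≤ 4.)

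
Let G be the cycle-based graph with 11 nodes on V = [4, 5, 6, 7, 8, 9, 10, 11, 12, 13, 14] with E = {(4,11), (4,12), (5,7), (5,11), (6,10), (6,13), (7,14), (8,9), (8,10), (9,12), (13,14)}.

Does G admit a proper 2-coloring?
Odd cycle [9, 12, 4, 11, 5, 7, 14, 13, 6, 10, 8] needs 3 colors (χ ≥ 3).
Hence χ(G) ≥ 3 > 2, so no proper 2-coloring exists.

No, G is not 2-colorable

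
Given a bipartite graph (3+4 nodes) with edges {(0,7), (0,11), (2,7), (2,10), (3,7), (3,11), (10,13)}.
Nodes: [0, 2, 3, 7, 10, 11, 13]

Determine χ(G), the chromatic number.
Clique number ω(G) = 2 (lower bound: χ ≥ ω).
The graph is bipartite (no odd cycle), so 2 colors suffice: χ(G) = 2.
A valid 2-coloring: color 1: [7, 10, 11]; color 2: [0, 2, 3, 13].

χ(G) = 2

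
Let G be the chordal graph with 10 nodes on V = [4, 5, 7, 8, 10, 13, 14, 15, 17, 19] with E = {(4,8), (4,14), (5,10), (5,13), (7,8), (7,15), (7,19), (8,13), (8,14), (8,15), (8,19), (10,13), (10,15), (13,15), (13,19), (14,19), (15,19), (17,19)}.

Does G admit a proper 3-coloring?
No, G is not 3-colorable

The clique on vertices [8, 13, 15, 19] has size 4 > 3, so it alone needs 4 colors.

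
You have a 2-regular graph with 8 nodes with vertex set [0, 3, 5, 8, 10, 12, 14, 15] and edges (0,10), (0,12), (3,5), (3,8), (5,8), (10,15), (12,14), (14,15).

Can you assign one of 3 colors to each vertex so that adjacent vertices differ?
Yes, G is 3-colorable

A valid 3-coloring: color 1: [0, 3, 15]; color 2: [8, 10, 12]; color 3: [5, 14].
(χ(G) = 3 ≤ 3.)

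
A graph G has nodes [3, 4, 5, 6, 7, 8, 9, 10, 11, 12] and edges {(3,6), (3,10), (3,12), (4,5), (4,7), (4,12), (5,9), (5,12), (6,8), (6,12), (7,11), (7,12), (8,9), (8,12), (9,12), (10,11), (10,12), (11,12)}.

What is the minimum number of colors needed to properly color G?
Clique number ω(G) = 3 (lower bound: χ ≥ ω).
Odd cycle [4, 5, 9, 8, 6, 3, 10, 11, 7] needs 3 colors (χ ≥ 3).
Vertex 12 is adjacent to every vertex of [3, 4, 5, 6, 7, 8, 9, 10, 11], which already need 3 colors among themselves, so 12 needs a new color (χ ≥ 4).
The coloring below uses 4 colors, so χ(G) = 4.
A valid 4-coloring: color 1: [12]; color 2: [4, 6, 9, 11]; color 3: [3, 5, 7, 8]; color 4: [10].

χ(G) = 4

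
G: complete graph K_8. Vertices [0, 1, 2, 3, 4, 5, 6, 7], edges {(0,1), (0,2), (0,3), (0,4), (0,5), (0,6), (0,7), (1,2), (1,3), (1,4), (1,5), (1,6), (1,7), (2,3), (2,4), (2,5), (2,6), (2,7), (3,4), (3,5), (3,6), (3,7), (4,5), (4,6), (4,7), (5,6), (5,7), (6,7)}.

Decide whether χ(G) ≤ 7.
No, G is not 7-colorable

The clique on vertices [0, 1, 2, 3, 4, 5, 6, 7] has size 8 > 7, so it alone needs 8 colors.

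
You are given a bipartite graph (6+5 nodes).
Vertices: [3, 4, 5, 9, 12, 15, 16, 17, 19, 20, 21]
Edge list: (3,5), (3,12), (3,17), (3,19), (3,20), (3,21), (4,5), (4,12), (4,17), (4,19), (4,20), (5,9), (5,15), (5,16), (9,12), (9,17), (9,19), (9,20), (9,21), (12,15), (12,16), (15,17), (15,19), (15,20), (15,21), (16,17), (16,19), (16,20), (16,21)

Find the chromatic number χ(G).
Clique number ω(G) = 2 (lower bound: χ ≥ ω).
The graph is bipartite (no odd cycle), so 2 colors suffice: χ(G) = 2.
A valid 2-coloring: color 1: [3, 4, 9, 15, 16]; color 2: [5, 12, 17, 19, 20, 21].

χ(G) = 2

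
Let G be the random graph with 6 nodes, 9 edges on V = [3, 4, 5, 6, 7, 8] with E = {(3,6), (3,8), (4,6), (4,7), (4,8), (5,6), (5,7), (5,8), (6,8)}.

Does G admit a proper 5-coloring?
Yes, G is 5-colorable

A valid 5-coloring: color 1: [7, 8]; color 2: [6]; color 3: [3, 4, 5].
(χ(G) = 3 ≤ 5.)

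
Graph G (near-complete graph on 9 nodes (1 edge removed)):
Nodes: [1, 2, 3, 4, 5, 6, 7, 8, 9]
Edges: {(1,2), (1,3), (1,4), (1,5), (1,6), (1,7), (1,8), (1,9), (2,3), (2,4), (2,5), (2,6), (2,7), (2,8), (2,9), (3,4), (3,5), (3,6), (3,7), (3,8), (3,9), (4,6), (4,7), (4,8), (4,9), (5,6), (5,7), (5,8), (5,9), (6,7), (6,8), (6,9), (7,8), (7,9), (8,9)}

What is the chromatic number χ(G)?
χ(G) = 8

Clique number ω(G) = 8 (lower bound: χ ≥ ω).
The clique on [1, 2, 3, 4, 6, 7, 8, 9] has size 8, forcing χ ≥ 8, and the coloring below uses 8 colors, so χ(G) = 8.
A valid 8-coloring: color 1: [1]; color 2: [2]; color 3: [3]; color 4: [7]; color 5: [6]; color 6: [8]; color 7: [9]; color 8: [4, 5].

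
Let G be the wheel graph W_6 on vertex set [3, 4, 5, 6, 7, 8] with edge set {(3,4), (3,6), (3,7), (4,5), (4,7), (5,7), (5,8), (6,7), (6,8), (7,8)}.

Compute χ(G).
Clique number ω(G) = 3 (lower bound: χ ≥ ω).
Odd cycle [6, 3, 4, 5, 8] needs 3 colors (χ ≥ 3).
Vertex 7 is adjacent to every vertex of [3, 4, 5, 6, 8], which already need 3 colors among themselves, so 7 needs a new color (χ ≥ 4).
The coloring below uses 4 colors, so χ(G) = 4.
A valid 4-coloring: color 1: [7]; color 2: [5, 6]; color 3: [3, 8]; color 4: [4].

χ(G) = 4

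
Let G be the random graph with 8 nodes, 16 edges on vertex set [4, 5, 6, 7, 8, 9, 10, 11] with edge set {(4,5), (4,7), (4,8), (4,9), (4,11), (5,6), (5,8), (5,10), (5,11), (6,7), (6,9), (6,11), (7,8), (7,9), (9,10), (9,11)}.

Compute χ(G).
χ(G) = 4

Clique number ω(G) = 3 (lower bound: χ ≥ ω).
Odd cycle [7, 8, 5, 11, 9] needs 3 colors (χ ≥ 3).
Vertex 4 is adjacent to every vertex of [5, 7, 8, 9, 11], which already need 3 colors among themselves, so 4 needs a new color (χ ≥ 4).
The coloring below uses 4 colors, so χ(G) = 4.
A valid 4-coloring: color 1: [4, 6, 10]; color 2: [5, 9]; color 3: [7, 11]; color 4: [8].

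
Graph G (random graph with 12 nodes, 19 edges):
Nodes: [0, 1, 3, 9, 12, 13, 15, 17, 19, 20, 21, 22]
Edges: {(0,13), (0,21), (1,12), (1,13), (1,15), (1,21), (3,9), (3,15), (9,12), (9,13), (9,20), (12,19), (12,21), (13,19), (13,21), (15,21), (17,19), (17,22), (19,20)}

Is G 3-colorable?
Yes, G is 3-colorable

A valid 3-coloring: color 1: [9, 19, 21, 22]; color 2: [12, 13, 15, 17, 20]; color 3: [0, 1, 3].
(χ(G) = 3 ≤ 3.)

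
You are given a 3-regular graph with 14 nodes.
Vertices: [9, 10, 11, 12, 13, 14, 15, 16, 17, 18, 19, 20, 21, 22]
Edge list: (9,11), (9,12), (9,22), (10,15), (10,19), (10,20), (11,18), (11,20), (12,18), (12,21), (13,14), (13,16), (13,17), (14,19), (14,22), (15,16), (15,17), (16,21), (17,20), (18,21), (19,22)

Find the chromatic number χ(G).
χ(G) = 3

Clique number ω(G) = 3 (lower bound: χ ≥ ω).
The clique on [14, 19, 22] has size 3, forcing χ ≥ 3, and the coloring below uses 3 colors, so χ(G) = 3.
A valid 3-coloring: color 1: [9, 13, 15, 18, 19, 20]; color 2: [10, 11, 17, 21, 22]; color 3: [12, 14, 16].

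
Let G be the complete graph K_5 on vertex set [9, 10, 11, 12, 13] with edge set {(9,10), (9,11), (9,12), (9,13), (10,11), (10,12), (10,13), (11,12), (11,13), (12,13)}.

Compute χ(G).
χ(G) = 5

Clique number ω(G) = 5 (lower bound: χ ≥ ω).
The clique on [9, 10, 11, 12, 13] has size 5, forcing χ ≥ 5, and the coloring below uses 5 colors, so χ(G) = 5.
A valid 5-coloring: color 1: [10]; color 2: [13]; color 3: [11]; color 4: [12]; color 5: [9].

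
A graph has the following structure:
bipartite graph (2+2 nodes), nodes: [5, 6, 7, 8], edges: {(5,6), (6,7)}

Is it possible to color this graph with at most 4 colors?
A valid 4-coloring: color 1: [6, 8]; color 2: [5, 7].
(χ(G) = 2 ≤ 4.)

Yes, G is 4-colorable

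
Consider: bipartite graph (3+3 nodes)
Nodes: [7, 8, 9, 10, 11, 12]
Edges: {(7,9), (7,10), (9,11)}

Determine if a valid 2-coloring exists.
A valid 2-coloring: color 1: [8, 9, 10, 12]; color 2: [7, 11].
(χ(G) = 2 ≤ 2.)

Yes, G is 2-colorable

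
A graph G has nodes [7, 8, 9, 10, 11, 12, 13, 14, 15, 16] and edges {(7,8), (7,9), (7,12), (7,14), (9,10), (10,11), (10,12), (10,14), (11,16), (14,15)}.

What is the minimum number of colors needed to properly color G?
χ(G) = 2

Clique number ω(G) = 2 (lower bound: χ ≥ ω).
The graph is bipartite (no odd cycle), so 2 colors suffice: χ(G) = 2.
A valid 2-coloring: color 1: [7, 10, 13, 15, 16]; color 2: [8, 9, 11, 12, 14].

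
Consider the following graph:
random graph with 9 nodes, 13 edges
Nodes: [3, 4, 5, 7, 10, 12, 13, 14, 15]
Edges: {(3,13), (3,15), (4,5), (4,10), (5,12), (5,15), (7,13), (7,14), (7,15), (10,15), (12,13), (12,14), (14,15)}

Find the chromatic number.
Clique number ω(G) = 3 (lower bound: χ ≥ ω).
The clique on [7, 14, 15] has size 3, forcing χ ≥ 3, and the coloring below uses 3 colors, so χ(G) = 3.
A valid 3-coloring: color 1: [4, 13, 15]; color 2: [3, 7, 10, 12]; color 3: [5, 14].

χ(G) = 3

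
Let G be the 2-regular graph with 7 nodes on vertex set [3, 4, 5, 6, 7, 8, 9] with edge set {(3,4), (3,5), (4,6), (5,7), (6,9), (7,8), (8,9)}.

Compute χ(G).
χ(G) = 3

Clique number ω(G) = 2 (lower bound: χ ≥ ω).
Odd cycle [8, 9, 6, 4, 3, 5, 7] needs 3 colors (χ ≥ 3).
The coloring below uses 3 colors, so χ(G) = 3.
A valid 3-coloring: color 1: [4, 5, 9]; color 2: [3, 6, 8]; color 3: [7].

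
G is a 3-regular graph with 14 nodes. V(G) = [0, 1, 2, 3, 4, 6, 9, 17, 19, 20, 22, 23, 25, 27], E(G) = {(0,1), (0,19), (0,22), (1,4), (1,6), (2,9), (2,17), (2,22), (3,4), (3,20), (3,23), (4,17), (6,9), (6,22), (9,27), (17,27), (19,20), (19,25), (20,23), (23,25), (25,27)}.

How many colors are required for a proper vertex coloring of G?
χ(G) = 3

Clique number ω(G) = 3 (lower bound: χ ≥ ω).
The clique on [3, 20, 23] has size 3, forcing χ ≥ 3, and the coloring below uses 3 colors, so χ(G) = 3.
A valid 3-coloring: color 1: [0, 2, 4, 6, 20, 25]; color 2: [1, 3, 19, 22, 27]; color 3: [9, 17, 23].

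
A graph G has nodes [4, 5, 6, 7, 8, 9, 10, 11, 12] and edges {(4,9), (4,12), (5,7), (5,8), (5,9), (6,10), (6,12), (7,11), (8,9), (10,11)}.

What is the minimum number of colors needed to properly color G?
χ(G) = 3

Clique number ω(G) = 3 (lower bound: χ ≥ ω).
The clique on [5, 8, 9] has size 3, forcing χ ≥ 3, and the coloring below uses 3 colors, so χ(G) = 3.
A valid 3-coloring: color 1: [7, 9, 10, 12]; color 2: [4, 5, 6, 11]; color 3: [8].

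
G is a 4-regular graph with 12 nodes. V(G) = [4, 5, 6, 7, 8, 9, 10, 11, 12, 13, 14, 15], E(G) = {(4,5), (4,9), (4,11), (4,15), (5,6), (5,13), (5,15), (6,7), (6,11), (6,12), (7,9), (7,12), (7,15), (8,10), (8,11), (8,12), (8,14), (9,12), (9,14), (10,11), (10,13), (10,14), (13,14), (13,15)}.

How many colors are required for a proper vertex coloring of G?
χ(G) = 3

Clique number ω(G) = 3 (lower bound: χ ≥ ω).
The clique on [4, 5, 15] has size 3, forcing χ ≥ 3, and the coloring below uses 3 colors, so χ(G) = 3.
A valid 3-coloring: color 1: [5, 11, 12, 14]; color 2: [6, 9, 10, 15]; color 3: [4, 7, 8, 13].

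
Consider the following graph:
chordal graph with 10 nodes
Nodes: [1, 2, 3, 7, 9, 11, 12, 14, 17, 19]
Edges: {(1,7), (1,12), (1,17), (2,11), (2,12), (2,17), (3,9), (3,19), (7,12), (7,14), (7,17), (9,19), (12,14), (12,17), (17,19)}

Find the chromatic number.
χ(G) = 4

Clique number ω(G) = 4 (lower bound: χ ≥ ω).
The clique on [1, 7, 12, 17] has size 4, forcing χ ≥ 4, and the coloring below uses 4 colors, so χ(G) = 4.
A valid 4-coloring: color 1: [3, 11, 14, 17]; color 2: [12, 19]; color 3: [2, 7, 9]; color 4: [1].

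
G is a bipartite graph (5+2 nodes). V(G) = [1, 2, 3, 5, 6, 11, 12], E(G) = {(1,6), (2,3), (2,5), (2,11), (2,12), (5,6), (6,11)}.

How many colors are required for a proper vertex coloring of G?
Clique number ω(G) = 2 (lower bound: χ ≥ ω).
The graph is bipartite (no odd cycle), so 2 colors suffice: χ(G) = 2.
A valid 2-coloring: color 1: [2, 6]; color 2: [1, 3, 5, 11, 12].

χ(G) = 2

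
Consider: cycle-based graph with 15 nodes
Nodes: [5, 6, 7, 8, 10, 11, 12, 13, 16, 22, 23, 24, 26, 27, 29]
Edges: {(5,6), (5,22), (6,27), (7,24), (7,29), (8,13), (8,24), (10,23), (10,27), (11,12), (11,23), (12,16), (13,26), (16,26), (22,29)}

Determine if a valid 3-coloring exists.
A valid 3-coloring: color 1: [5, 10, 11, 13, 16, 24, 29]; color 2: [6, 7, 8, 12, 22, 23, 26]; color 3: [27].
(χ(G) = 3 ≤ 3.)

Yes, G is 3-colorable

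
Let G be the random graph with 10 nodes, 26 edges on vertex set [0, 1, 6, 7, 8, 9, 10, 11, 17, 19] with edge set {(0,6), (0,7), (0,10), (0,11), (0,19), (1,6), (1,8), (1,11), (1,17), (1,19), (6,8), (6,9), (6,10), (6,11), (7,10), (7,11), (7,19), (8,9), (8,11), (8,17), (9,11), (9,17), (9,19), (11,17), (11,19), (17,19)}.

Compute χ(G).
χ(G) = 4

Clique number ω(G) = 4 (lower bound: χ ≥ ω).
The clique on [1, 8, 11, 17] has size 4, forcing χ ≥ 4, and the coloring below uses 4 colors, so χ(G) = 4.
A valid 4-coloring: color 1: [10, 11]; color 2: [6, 7, 17]; color 3: [8, 19]; color 4: [0, 1, 9].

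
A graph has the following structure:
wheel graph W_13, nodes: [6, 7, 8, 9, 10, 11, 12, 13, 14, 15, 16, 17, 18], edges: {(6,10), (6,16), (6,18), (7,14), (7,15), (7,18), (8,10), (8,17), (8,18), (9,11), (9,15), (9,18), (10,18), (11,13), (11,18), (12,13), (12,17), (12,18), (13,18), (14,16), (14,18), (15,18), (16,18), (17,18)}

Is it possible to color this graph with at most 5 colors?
A valid 5-coloring: color 1: [18]; color 2: [7, 9, 10, 13, 16, 17]; color 3: [6, 8, 11, 12, 14, 15].
(χ(G) = 3 ≤ 5.)

Yes, G is 5-colorable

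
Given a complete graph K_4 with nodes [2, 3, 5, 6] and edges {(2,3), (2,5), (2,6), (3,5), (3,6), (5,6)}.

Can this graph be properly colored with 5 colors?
Yes, G is 5-colorable

A valid 5-coloring: color 1: [3]; color 2: [2]; color 3: [6]; color 4: [5].
(χ(G) = 4 ≤ 5.)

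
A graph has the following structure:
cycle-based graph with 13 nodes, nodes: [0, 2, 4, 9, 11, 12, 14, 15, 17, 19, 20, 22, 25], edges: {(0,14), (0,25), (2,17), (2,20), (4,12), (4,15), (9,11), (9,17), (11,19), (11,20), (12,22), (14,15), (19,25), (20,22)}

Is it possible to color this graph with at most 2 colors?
Odd cycle [2, 17, 9, 11, 20] needs 3 colors (χ ≥ 3).
Hence χ(G) ≥ 3 > 2, so no proper 2-coloring exists.

No, G is not 2-colorable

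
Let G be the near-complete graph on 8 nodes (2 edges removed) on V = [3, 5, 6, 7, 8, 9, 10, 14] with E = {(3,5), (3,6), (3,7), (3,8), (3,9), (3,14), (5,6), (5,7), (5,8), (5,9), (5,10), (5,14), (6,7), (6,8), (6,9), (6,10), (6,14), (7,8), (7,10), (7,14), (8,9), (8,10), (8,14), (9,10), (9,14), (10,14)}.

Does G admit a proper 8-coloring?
Yes, G is 8-colorable

A valid 8-coloring: color 1: [6]; color 2: [5]; color 3: [14]; color 4: [8]; color 5: [3, 10]; color 6: [7, 9].
(χ(G) = 6 ≤ 8.)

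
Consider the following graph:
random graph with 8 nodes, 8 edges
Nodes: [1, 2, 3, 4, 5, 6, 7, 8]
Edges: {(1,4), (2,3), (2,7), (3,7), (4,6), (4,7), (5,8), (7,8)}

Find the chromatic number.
Clique number ω(G) = 3 (lower bound: χ ≥ ω).
The clique on [2, 3, 7] has size 3, forcing χ ≥ 3, and the coloring below uses 3 colors, so χ(G) = 3.
A valid 3-coloring: color 1: [1, 5, 6, 7]; color 2: [2, 4, 8]; color 3: [3].

χ(G) = 3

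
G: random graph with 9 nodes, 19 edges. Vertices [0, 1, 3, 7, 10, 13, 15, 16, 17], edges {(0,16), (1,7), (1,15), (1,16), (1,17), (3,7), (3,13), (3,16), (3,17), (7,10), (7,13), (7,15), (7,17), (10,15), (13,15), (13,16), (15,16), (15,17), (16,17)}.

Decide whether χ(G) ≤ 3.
No, G is not 3-colorable

The clique on vertices [1, 15, 16, 17] has size 4 > 3, so it alone needs 4 colors.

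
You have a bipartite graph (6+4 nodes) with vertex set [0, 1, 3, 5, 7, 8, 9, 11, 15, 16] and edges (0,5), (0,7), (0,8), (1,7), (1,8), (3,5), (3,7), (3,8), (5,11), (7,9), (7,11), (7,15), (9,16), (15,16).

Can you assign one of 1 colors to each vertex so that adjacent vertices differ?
No, G is not 1-colorable

Edge (0,8) forces its endpoints to differ, so 1 color is not enough.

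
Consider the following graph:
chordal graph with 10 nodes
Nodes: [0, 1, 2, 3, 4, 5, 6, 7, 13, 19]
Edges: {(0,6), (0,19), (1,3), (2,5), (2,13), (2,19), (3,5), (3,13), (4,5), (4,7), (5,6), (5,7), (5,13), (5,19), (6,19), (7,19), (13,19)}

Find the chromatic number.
Clique number ω(G) = 4 (lower bound: χ ≥ ω).
The clique on [2, 5, 13, 19] has size 4, forcing χ ≥ 4, and the coloring below uses 4 colors, so χ(G) = 4.
A valid 4-coloring: color 1: [0, 1, 5]; color 2: [3, 4, 19]; color 3: [6, 7, 13]; color 4: [2].

χ(G) = 4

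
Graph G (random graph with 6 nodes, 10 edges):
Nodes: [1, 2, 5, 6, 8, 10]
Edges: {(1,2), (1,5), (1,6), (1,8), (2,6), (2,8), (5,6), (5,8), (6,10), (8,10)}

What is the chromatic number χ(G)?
χ(G) = 3

Clique number ω(G) = 3 (lower bound: χ ≥ ω).
The clique on [1, 2, 8] has size 3, forcing χ ≥ 3, and the coloring below uses 3 colors, so χ(G) = 3.
A valid 3-coloring: color 1: [6, 8]; color 2: [1, 10]; color 3: [2, 5].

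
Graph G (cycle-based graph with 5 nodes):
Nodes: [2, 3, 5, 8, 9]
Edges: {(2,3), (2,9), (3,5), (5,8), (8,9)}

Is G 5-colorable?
Yes, G is 5-colorable

A valid 5-coloring: color 1: [3, 9]; color 2: [2, 8]; color 3: [5].
(χ(G) = 3 ≤ 5.)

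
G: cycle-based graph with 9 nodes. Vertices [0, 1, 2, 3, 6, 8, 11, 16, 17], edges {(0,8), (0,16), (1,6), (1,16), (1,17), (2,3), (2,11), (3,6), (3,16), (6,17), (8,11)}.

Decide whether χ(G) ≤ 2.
No, G is not 2-colorable

The clique on vertices [1, 6, 17] has size 3 > 2, so it alone needs 3 colors.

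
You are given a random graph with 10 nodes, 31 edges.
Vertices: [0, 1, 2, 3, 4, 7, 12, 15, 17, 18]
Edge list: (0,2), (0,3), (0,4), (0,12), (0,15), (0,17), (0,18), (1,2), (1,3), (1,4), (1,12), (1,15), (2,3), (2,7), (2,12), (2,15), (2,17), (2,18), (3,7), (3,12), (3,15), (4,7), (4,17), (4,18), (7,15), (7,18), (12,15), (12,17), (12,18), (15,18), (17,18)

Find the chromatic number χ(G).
χ(G) = 5

Clique number ω(G) = 5 (lower bound: χ ≥ ω).
The clique on [0, 2, 12, 17, 18] has size 5, forcing χ ≥ 5, and the coloring below uses 5 colors, so χ(G) = 5.
A valid 5-coloring: color 1: [2, 4]; color 2: [3, 18]; color 3: [7, 12]; color 4: [0, 1]; color 5: [15, 17].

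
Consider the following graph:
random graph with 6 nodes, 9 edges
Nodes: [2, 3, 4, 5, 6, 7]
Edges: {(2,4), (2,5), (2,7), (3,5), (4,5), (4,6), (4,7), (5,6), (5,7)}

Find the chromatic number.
Clique number ω(G) = 4 (lower bound: χ ≥ ω).
The clique on [2, 4, 5, 7] has size 4, forcing χ ≥ 4, and the coloring below uses 4 colors, so χ(G) = 4.
A valid 4-coloring: color 1: [5]; color 2: [3, 4]; color 3: [6, 7]; color 4: [2].

χ(G) = 4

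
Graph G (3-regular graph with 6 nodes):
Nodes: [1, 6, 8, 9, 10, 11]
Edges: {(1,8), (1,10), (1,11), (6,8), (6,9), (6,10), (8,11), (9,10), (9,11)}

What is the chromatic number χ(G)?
Clique number ω(G) = 3 (lower bound: χ ≥ ω).
The clique on [1, 8, 11] has size 3, forcing χ ≥ 3, and the coloring below uses 3 colors, so χ(G) = 3.
A valid 3-coloring: color 1: [6, 11]; color 2: [1, 9]; color 3: [8, 10].

χ(G) = 3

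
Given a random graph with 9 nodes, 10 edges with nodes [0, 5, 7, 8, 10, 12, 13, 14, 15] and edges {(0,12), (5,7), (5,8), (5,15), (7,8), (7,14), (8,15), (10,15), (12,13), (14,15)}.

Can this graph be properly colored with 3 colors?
A valid 3-coloring: color 1: [7, 12, 15]; color 2: [0, 5, 10, 13, 14]; color 3: [8].
(χ(G) = 3 ≤ 3.)

Yes, G is 3-colorable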